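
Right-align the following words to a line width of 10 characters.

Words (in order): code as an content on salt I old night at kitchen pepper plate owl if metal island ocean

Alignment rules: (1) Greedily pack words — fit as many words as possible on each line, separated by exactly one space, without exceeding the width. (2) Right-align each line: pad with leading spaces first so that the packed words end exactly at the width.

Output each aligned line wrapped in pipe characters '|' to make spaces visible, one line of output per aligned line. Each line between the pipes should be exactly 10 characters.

Line 1: ['code', 'as', 'an'] (min_width=10, slack=0)
Line 2: ['content', 'on'] (min_width=10, slack=0)
Line 3: ['salt', 'I', 'old'] (min_width=10, slack=0)
Line 4: ['night', 'at'] (min_width=8, slack=2)
Line 5: ['kitchen'] (min_width=7, slack=3)
Line 6: ['pepper'] (min_width=6, slack=4)
Line 7: ['plate', 'owl'] (min_width=9, slack=1)
Line 8: ['if', 'metal'] (min_width=8, slack=2)
Line 9: ['island'] (min_width=6, slack=4)
Line 10: ['ocean'] (min_width=5, slack=5)

Answer: |code as an|
|content on|
|salt I old|
|  night at|
|   kitchen|
|    pepper|
| plate owl|
|  if metal|
|    island|
|     ocean|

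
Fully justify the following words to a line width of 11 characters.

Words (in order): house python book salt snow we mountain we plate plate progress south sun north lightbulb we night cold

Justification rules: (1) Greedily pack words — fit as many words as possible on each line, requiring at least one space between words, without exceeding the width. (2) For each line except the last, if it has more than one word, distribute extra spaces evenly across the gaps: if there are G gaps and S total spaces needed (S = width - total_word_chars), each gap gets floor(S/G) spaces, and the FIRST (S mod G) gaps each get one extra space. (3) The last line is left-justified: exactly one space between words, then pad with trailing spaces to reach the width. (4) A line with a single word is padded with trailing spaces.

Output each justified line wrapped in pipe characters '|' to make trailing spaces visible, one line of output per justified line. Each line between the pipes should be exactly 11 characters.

Answer: |house      |
|python book|
|salt   snow|
|we mountain|
|we    plate|
|plate      |
|progress   |
|south   sun|
|north      |
|lightbulb  |
|we    night|
|cold       |

Derivation:
Line 1: ['house'] (min_width=5, slack=6)
Line 2: ['python', 'book'] (min_width=11, slack=0)
Line 3: ['salt', 'snow'] (min_width=9, slack=2)
Line 4: ['we', 'mountain'] (min_width=11, slack=0)
Line 5: ['we', 'plate'] (min_width=8, slack=3)
Line 6: ['plate'] (min_width=5, slack=6)
Line 7: ['progress'] (min_width=8, slack=3)
Line 8: ['south', 'sun'] (min_width=9, slack=2)
Line 9: ['north'] (min_width=5, slack=6)
Line 10: ['lightbulb'] (min_width=9, slack=2)
Line 11: ['we', 'night'] (min_width=8, slack=3)
Line 12: ['cold'] (min_width=4, slack=7)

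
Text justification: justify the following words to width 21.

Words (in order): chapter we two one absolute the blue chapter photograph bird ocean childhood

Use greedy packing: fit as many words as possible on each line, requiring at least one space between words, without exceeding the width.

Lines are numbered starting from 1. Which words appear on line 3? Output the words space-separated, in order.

Line 1: ['chapter', 'we', 'two', 'one'] (min_width=18, slack=3)
Line 2: ['absolute', 'the', 'blue'] (min_width=17, slack=4)
Line 3: ['chapter', 'photograph'] (min_width=18, slack=3)
Line 4: ['bird', 'ocean', 'childhood'] (min_width=20, slack=1)

Answer: chapter photograph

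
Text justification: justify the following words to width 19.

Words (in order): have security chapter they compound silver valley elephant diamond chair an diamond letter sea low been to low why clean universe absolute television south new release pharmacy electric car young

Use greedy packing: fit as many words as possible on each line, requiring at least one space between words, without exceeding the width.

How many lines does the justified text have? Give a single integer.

Answer: 12

Derivation:
Line 1: ['have', 'security'] (min_width=13, slack=6)
Line 2: ['chapter', 'they'] (min_width=12, slack=7)
Line 3: ['compound', 'silver'] (min_width=15, slack=4)
Line 4: ['valley', 'elephant'] (min_width=15, slack=4)
Line 5: ['diamond', 'chair', 'an'] (min_width=16, slack=3)
Line 6: ['diamond', 'letter', 'sea'] (min_width=18, slack=1)
Line 7: ['low', 'been', 'to', 'low', 'why'] (min_width=19, slack=0)
Line 8: ['clean', 'universe'] (min_width=14, slack=5)
Line 9: ['absolute', 'television'] (min_width=19, slack=0)
Line 10: ['south', 'new', 'release'] (min_width=17, slack=2)
Line 11: ['pharmacy', 'electric'] (min_width=17, slack=2)
Line 12: ['car', 'young'] (min_width=9, slack=10)
Total lines: 12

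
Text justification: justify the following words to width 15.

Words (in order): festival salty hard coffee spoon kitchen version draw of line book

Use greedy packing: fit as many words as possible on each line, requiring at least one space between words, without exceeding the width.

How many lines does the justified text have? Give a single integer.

Line 1: ['festival', 'salty'] (min_width=14, slack=1)
Line 2: ['hard', 'coffee'] (min_width=11, slack=4)
Line 3: ['spoon', 'kitchen'] (min_width=13, slack=2)
Line 4: ['version', 'draw', 'of'] (min_width=15, slack=0)
Line 5: ['line', 'book'] (min_width=9, slack=6)
Total lines: 5

Answer: 5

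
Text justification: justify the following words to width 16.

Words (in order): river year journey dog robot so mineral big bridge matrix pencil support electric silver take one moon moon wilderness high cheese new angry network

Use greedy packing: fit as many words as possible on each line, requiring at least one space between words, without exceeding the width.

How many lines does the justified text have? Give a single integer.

Line 1: ['river', 'year'] (min_width=10, slack=6)
Line 2: ['journey', 'dog'] (min_width=11, slack=5)
Line 3: ['robot', 'so', 'mineral'] (min_width=16, slack=0)
Line 4: ['big', 'bridge'] (min_width=10, slack=6)
Line 5: ['matrix', 'pencil'] (min_width=13, slack=3)
Line 6: ['support', 'electric'] (min_width=16, slack=0)
Line 7: ['silver', 'take', 'one'] (min_width=15, slack=1)
Line 8: ['moon', 'moon'] (min_width=9, slack=7)
Line 9: ['wilderness', 'high'] (min_width=15, slack=1)
Line 10: ['cheese', 'new', 'angry'] (min_width=16, slack=0)
Line 11: ['network'] (min_width=7, slack=9)
Total lines: 11

Answer: 11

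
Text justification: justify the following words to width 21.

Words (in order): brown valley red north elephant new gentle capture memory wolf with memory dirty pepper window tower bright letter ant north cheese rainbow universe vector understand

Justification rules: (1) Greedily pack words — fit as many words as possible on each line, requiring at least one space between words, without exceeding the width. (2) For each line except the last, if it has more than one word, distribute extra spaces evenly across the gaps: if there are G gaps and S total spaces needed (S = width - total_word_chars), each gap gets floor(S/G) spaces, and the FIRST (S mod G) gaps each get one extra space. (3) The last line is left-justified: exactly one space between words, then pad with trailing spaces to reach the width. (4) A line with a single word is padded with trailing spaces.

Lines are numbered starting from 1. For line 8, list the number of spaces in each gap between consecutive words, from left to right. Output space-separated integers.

Line 1: ['brown', 'valley', 'red'] (min_width=16, slack=5)
Line 2: ['north', 'elephant', 'new'] (min_width=18, slack=3)
Line 3: ['gentle', 'capture', 'memory'] (min_width=21, slack=0)
Line 4: ['wolf', 'with', 'memory'] (min_width=16, slack=5)
Line 5: ['dirty', 'pepper', 'window'] (min_width=19, slack=2)
Line 6: ['tower', 'bright', 'letter'] (min_width=19, slack=2)
Line 7: ['ant', 'north', 'cheese'] (min_width=16, slack=5)
Line 8: ['rainbow', 'universe'] (min_width=16, slack=5)
Line 9: ['vector', 'understand'] (min_width=17, slack=4)

Answer: 6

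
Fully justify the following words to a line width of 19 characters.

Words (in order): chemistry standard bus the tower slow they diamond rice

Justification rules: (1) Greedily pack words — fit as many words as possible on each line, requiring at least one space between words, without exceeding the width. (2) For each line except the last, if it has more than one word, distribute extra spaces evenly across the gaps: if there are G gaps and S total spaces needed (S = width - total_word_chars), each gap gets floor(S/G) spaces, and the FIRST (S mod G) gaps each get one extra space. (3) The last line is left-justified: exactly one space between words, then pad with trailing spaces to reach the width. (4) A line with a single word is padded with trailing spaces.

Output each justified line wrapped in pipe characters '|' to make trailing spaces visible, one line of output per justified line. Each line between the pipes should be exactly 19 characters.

Line 1: ['chemistry', 'standard'] (min_width=18, slack=1)
Line 2: ['bus', 'the', 'tower', 'slow'] (min_width=18, slack=1)
Line 3: ['they', 'diamond', 'rice'] (min_width=17, slack=2)

Answer: |chemistry  standard|
|bus  the tower slow|
|they diamond rice  |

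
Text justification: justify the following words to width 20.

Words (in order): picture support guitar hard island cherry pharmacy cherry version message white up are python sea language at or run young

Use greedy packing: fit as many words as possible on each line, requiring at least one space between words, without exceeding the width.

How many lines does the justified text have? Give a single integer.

Answer: 7

Derivation:
Line 1: ['picture', 'support'] (min_width=15, slack=5)
Line 2: ['guitar', 'hard', 'island'] (min_width=18, slack=2)
Line 3: ['cherry', 'pharmacy'] (min_width=15, slack=5)
Line 4: ['cherry', 'version'] (min_width=14, slack=6)
Line 5: ['message', 'white', 'up', 'are'] (min_width=20, slack=0)
Line 6: ['python', 'sea', 'language'] (min_width=19, slack=1)
Line 7: ['at', 'or', 'run', 'young'] (min_width=15, slack=5)
Total lines: 7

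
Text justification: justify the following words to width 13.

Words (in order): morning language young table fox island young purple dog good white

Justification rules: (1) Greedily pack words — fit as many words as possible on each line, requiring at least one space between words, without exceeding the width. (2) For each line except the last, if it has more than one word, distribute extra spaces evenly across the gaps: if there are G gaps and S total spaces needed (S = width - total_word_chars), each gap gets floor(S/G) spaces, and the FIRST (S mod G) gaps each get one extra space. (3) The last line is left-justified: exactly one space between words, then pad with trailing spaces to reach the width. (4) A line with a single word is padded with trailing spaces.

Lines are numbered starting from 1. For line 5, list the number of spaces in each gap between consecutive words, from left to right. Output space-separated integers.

Answer: 2

Derivation:
Line 1: ['morning'] (min_width=7, slack=6)
Line 2: ['language'] (min_width=8, slack=5)
Line 3: ['young', 'table'] (min_width=11, slack=2)
Line 4: ['fox', 'island'] (min_width=10, slack=3)
Line 5: ['young', 'purple'] (min_width=12, slack=1)
Line 6: ['dog', 'good'] (min_width=8, slack=5)
Line 7: ['white'] (min_width=5, slack=8)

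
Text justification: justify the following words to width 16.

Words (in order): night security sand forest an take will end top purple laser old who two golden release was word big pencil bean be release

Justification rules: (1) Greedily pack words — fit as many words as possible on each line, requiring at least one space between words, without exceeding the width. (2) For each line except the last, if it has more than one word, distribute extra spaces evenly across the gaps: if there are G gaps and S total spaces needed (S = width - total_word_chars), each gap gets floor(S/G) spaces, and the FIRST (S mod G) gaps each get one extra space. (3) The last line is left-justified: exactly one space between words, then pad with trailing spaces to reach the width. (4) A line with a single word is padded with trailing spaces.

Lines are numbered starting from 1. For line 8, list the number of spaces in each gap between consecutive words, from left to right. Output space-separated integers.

Line 1: ['night', 'security'] (min_width=14, slack=2)
Line 2: ['sand', 'forest', 'an'] (min_width=14, slack=2)
Line 3: ['take', 'will', 'end'] (min_width=13, slack=3)
Line 4: ['top', 'purple', 'laser'] (min_width=16, slack=0)
Line 5: ['old', 'who', 'two'] (min_width=11, slack=5)
Line 6: ['golden', 'release'] (min_width=14, slack=2)
Line 7: ['was', 'word', 'big'] (min_width=12, slack=4)
Line 8: ['pencil', 'bean', 'be'] (min_width=14, slack=2)
Line 9: ['release'] (min_width=7, slack=9)

Answer: 2 2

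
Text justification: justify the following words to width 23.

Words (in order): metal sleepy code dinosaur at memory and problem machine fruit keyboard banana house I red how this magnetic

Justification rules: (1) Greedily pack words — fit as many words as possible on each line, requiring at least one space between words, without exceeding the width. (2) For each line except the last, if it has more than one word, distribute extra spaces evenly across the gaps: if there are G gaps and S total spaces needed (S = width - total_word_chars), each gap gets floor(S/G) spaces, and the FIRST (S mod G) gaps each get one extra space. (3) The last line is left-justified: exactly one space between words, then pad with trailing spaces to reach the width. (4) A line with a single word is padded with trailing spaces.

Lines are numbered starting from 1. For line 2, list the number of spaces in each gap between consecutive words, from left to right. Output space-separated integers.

Answer: 2 1 1

Derivation:
Line 1: ['metal', 'sleepy', 'code'] (min_width=17, slack=6)
Line 2: ['dinosaur', 'at', 'memory', 'and'] (min_width=22, slack=1)
Line 3: ['problem', 'machine', 'fruit'] (min_width=21, slack=2)
Line 4: ['keyboard', 'banana', 'house', 'I'] (min_width=23, slack=0)
Line 5: ['red', 'how', 'this', 'magnetic'] (min_width=21, slack=2)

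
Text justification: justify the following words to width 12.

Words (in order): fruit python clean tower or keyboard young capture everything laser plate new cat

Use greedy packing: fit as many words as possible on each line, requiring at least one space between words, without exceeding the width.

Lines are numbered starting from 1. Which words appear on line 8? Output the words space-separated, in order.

Answer: new cat

Derivation:
Line 1: ['fruit', 'python'] (min_width=12, slack=0)
Line 2: ['clean', 'tower'] (min_width=11, slack=1)
Line 3: ['or', 'keyboard'] (min_width=11, slack=1)
Line 4: ['young'] (min_width=5, slack=7)
Line 5: ['capture'] (min_width=7, slack=5)
Line 6: ['everything'] (min_width=10, slack=2)
Line 7: ['laser', 'plate'] (min_width=11, slack=1)
Line 8: ['new', 'cat'] (min_width=7, slack=5)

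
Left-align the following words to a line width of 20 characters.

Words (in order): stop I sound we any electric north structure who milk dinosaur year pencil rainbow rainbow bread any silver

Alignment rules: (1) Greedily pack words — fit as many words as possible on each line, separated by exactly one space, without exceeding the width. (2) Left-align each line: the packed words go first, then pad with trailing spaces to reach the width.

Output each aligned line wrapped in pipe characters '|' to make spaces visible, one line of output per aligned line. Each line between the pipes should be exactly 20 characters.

Line 1: ['stop', 'I', 'sound', 'we', 'any'] (min_width=19, slack=1)
Line 2: ['electric', 'north'] (min_width=14, slack=6)
Line 3: ['structure', 'who', 'milk'] (min_width=18, slack=2)
Line 4: ['dinosaur', 'year', 'pencil'] (min_width=20, slack=0)
Line 5: ['rainbow', 'rainbow'] (min_width=15, slack=5)
Line 6: ['bread', 'any', 'silver'] (min_width=16, slack=4)

Answer: |stop I sound we any |
|electric north      |
|structure who milk  |
|dinosaur year pencil|
|rainbow rainbow     |
|bread any silver    |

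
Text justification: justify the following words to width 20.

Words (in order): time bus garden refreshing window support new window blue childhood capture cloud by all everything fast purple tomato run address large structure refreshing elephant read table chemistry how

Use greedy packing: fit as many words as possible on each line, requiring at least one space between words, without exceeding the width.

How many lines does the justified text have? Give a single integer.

Line 1: ['time', 'bus', 'garden'] (min_width=15, slack=5)
Line 2: ['refreshing', 'window'] (min_width=17, slack=3)
Line 3: ['support', 'new', 'window'] (min_width=18, slack=2)
Line 4: ['blue', 'childhood'] (min_width=14, slack=6)
Line 5: ['capture', 'cloud', 'by', 'all'] (min_width=20, slack=0)
Line 6: ['everything', 'fast'] (min_width=15, slack=5)
Line 7: ['purple', 'tomato', 'run'] (min_width=17, slack=3)
Line 8: ['address', 'large'] (min_width=13, slack=7)
Line 9: ['structure', 'refreshing'] (min_width=20, slack=0)
Line 10: ['elephant', 'read', 'table'] (min_width=19, slack=1)
Line 11: ['chemistry', 'how'] (min_width=13, slack=7)
Total lines: 11

Answer: 11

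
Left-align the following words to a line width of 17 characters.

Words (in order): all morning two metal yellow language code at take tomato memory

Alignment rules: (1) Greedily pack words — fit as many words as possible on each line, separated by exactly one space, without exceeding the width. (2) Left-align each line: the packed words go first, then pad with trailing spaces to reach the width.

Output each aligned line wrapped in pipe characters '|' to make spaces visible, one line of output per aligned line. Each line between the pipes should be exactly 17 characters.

Answer: |all morning two  |
|metal yellow     |
|language code at |
|take tomato      |
|memory           |

Derivation:
Line 1: ['all', 'morning', 'two'] (min_width=15, slack=2)
Line 2: ['metal', 'yellow'] (min_width=12, slack=5)
Line 3: ['language', 'code', 'at'] (min_width=16, slack=1)
Line 4: ['take', 'tomato'] (min_width=11, slack=6)
Line 5: ['memory'] (min_width=6, slack=11)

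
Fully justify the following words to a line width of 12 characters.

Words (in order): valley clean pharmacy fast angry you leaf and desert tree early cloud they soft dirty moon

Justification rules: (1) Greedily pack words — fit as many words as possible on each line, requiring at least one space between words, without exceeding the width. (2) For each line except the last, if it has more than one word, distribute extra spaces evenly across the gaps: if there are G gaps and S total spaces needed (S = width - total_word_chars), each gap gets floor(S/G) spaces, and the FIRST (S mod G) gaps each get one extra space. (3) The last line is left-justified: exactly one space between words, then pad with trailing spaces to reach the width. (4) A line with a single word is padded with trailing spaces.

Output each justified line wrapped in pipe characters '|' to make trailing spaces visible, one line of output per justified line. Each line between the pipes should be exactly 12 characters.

Answer: |valley clean|
|pharmacy    |
|fast   angry|
|you leaf and|
|desert  tree|
|early  cloud|
|they    soft|
|dirty moon  |

Derivation:
Line 1: ['valley', 'clean'] (min_width=12, slack=0)
Line 2: ['pharmacy'] (min_width=8, slack=4)
Line 3: ['fast', 'angry'] (min_width=10, slack=2)
Line 4: ['you', 'leaf', 'and'] (min_width=12, slack=0)
Line 5: ['desert', 'tree'] (min_width=11, slack=1)
Line 6: ['early', 'cloud'] (min_width=11, slack=1)
Line 7: ['they', 'soft'] (min_width=9, slack=3)
Line 8: ['dirty', 'moon'] (min_width=10, slack=2)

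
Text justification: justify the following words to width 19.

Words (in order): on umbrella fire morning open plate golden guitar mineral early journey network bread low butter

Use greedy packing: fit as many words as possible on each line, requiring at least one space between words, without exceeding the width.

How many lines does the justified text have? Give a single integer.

Line 1: ['on', 'umbrella', 'fire'] (min_width=16, slack=3)
Line 2: ['morning', 'open', 'plate'] (min_width=18, slack=1)
Line 3: ['golden', 'guitar'] (min_width=13, slack=6)
Line 4: ['mineral', 'early'] (min_width=13, slack=6)
Line 5: ['journey', 'network'] (min_width=15, slack=4)
Line 6: ['bread', 'low', 'butter'] (min_width=16, slack=3)
Total lines: 6

Answer: 6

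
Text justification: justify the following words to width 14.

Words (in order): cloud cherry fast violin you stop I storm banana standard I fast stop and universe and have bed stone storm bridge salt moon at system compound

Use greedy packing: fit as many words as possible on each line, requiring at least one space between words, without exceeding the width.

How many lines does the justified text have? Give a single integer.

Line 1: ['cloud', 'cherry'] (min_width=12, slack=2)
Line 2: ['fast', 'violin'] (min_width=11, slack=3)
Line 3: ['you', 'stop', 'I'] (min_width=10, slack=4)
Line 4: ['storm', 'banana'] (min_width=12, slack=2)
Line 5: ['standard', 'I'] (min_width=10, slack=4)
Line 6: ['fast', 'stop', 'and'] (min_width=13, slack=1)
Line 7: ['universe', 'and'] (min_width=12, slack=2)
Line 8: ['have', 'bed', 'stone'] (min_width=14, slack=0)
Line 9: ['storm', 'bridge'] (min_width=12, slack=2)
Line 10: ['salt', 'moon', 'at'] (min_width=12, slack=2)
Line 11: ['system'] (min_width=6, slack=8)
Line 12: ['compound'] (min_width=8, slack=6)
Total lines: 12

Answer: 12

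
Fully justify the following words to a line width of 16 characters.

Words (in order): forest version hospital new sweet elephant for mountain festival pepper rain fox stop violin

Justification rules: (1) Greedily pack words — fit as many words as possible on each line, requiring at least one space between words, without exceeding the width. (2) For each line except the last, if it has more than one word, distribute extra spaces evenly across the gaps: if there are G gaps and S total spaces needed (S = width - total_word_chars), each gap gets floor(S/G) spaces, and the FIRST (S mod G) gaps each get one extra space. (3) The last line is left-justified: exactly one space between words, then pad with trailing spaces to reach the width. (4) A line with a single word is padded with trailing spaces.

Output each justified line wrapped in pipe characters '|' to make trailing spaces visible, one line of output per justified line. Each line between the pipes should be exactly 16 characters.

Answer: |forest   version|
|hospital     new|
|sweet   elephant|
|for     mountain|
|festival  pepper|
|rain   fox  stop|
|violin          |

Derivation:
Line 1: ['forest', 'version'] (min_width=14, slack=2)
Line 2: ['hospital', 'new'] (min_width=12, slack=4)
Line 3: ['sweet', 'elephant'] (min_width=14, slack=2)
Line 4: ['for', 'mountain'] (min_width=12, slack=4)
Line 5: ['festival', 'pepper'] (min_width=15, slack=1)
Line 6: ['rain', 'fox', 'stop'] (min_width=13, slack=3)
Line 7: ['violin'] (min_width=6, slack=10)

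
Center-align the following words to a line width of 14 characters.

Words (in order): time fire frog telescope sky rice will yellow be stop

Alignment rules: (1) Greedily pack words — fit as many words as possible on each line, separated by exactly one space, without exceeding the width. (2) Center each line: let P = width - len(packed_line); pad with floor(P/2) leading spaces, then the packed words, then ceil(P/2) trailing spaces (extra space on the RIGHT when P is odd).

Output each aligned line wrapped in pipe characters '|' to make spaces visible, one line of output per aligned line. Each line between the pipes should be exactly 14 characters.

Line 1: ['time', 'fire', 'frog'] (min_width=14, slack=0)
Line 2: ['telescope', 'sky'] (min_width=13, slack=1)
Line 3: ['rice', 'will'] (min_width=9, slack=5)
Line 4: ['yellow', 'be', 'stop'] (min_width=14, slack=0)

Answer: |time fire frog|
|telescope sky |
|  rice will   |
|yellow be stop|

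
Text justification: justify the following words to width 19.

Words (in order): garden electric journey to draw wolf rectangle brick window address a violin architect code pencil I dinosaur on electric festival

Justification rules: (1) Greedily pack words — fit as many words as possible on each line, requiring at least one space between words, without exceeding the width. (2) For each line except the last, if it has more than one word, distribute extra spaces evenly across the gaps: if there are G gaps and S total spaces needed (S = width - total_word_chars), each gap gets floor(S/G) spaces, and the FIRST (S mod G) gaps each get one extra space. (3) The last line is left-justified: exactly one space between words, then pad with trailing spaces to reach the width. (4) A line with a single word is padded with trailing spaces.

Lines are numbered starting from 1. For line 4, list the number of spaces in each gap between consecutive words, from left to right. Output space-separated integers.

Line 1: ['garden', 'electric'] (min_width=15, slack=4)
Line 2: ['journey', 'to', 'draw'] (min_width=15, slack=4)
Line 3: ['wolf', 'rectangle'] (min_width=14, slack=5)
Line 4: ['brick', 'window'] (min_width=12, slack=7)
Line 5: ['address', 'a', 'violin'] (min_width=16, slack=3)
Line 6: ['architect', 'code'] (min_width=14, slack=5)
Line 7: ['pencil', 'I', 'dinosaur'] (min_width=17, slack=2)
Line 8: ['on', 'electric'] (min_width=11, slack=8)
Line 9: ['festival'] (min_width=8, slack=11)

Answer: 8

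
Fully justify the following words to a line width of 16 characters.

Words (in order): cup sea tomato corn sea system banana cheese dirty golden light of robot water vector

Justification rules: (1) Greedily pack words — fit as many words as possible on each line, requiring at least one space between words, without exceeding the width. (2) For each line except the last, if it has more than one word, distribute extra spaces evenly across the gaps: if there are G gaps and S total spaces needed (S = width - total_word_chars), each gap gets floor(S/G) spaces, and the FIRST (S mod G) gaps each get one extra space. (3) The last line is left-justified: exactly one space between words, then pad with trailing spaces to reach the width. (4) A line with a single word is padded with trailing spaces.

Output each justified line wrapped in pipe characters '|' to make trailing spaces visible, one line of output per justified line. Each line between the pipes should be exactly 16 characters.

Line 1: ['cup', 'sea', 'tomato'] (min_width=14, slack=2)
Line 2: ['corn', 'sea', 'system'] (min_width=15, slack=1)
Line 3: ['banana', 'cheese'] (min_width=13, slack=3)
Line 4: ['dirty', 'golden'] (min_width=12, slack=4)
Line 5: ['light', 'of', 'robot'] (min_width=14, slack=2)
Line 6: ['water', 'vector'] (min_width=12, slack=4)

Answer: |cup  sea  tomato|
|corn  sea system|
|banana    cheese|
|dirty     golden|
|light  of  robot|
|water vector    |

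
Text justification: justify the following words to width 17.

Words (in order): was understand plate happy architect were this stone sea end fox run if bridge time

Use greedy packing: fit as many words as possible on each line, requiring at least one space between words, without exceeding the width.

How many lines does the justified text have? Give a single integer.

Answer: 6

Derivation:
Line 1: ['was', 'understand'] (min_width=14, slack=3)
Line 2: ['plate', 'happy'] (min_width=11, slack=6)
Line 3: ['architect', 'were'] (min_width=14, slack=3)
Line 4: ['this', 'stone', 'sea'] (min_width=14, slack=3)
Line 5: ['end', 'fox', 'run', 'if'] (min_width=14, slack=3)
Line 6: ['bridge', 'time'] (min_width=11, slack=6)
Total lines: 6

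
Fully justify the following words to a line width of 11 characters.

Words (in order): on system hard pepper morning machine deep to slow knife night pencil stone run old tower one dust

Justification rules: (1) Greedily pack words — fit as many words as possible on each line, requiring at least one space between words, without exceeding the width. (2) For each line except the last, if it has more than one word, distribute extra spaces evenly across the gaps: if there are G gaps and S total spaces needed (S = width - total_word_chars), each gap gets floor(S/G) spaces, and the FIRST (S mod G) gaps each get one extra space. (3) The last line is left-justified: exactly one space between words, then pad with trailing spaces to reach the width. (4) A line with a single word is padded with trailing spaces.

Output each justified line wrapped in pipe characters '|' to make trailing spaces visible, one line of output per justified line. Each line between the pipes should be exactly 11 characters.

Answer: |on   system|
|hard pepper|
|morning    |
|machine    |
|deep     to|
|slow  knife|
|night      |
|pencil     |
|stone   run|
|old   tower|
|one dust   |

Derivation:
Line 1: ['on', 'system'] (min_width=9, slack=2)
Line 2: ['hard', 'pepper'] (min_width=11, slack=0)
Line 3: ['morning'] (min_width=7, slack=4)
Line 4: ['machine'] (min_width=7, slack=4)
Line 5: ['deep', 'to'] (min_width=7, slack=4)
Line 6: ['slow', 'knife'] (min_width=10, slack=1)
Line 7: ['night'] (min_width=5, slack=6)
Line 8: ['pencil'] (min_width=6, slack=5)
Line 9: ['stone', 'run'] (min_width=9, slack=2)
Line 10: ['old', 'tower'] (min_width=9, slack=2)
Line 11: ['one', 'dust'] (min_width=8, slack=3)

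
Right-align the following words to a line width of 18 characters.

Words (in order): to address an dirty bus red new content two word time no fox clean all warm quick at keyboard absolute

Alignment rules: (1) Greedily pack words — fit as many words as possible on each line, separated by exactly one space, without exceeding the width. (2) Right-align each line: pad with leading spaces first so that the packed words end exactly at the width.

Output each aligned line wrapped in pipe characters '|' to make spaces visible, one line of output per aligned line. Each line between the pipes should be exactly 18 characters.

Answer: |     to address an|
| dirty bus red new|
|  content two word|
| time no fox clean|
| all warm quick at|
| keyboard absolute|

Derivation:
Line 1: ['to', 'address', 'an'] (min_width=13, slack=5)
Line 2: ['dirty', 'bus', 'red', 'new'] (min_width=17, slack=1)
Line 3: ['content', 'two', 'word'] (min_width=16, slack=2)
Line 4: ['time', 'no', 'fox', 'clean'] (min_width=17, slack=1)
Line 5: ['all', 'warm', 'quick', 'at'] (min_width=17, slack=1)
Line 6: ['keyboard', 'absolute'] (min_width=17, slack=1)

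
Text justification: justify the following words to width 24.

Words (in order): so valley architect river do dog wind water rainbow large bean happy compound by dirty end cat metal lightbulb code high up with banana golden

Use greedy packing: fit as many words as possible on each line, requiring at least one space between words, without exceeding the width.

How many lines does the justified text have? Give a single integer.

Line 1: ['so', 'valley', 'architect'] (min_width=19, slack=5)
Line 2: ['river', 'do', 'dog', 'wind', 'water'] (min_width=23, slack=1)
Line 3: ['rainbow', 'large', 'bean', 'happy'] (min_width=24, slack=0)
Line 4: ['compound', 'by', 'dirty', 'end'] (min_width=21, slack=3)
Line 5: ['cat', 'metal', 'lightbulb', 'code'] (min_width=24, slack=0)
Line 6: ['high', 'up', 'with', 'banana'] (min_width=19, slack=5)
Line 7: ['golden'] (min_width=6, slack=18)
Total lines: 7

Answer: 7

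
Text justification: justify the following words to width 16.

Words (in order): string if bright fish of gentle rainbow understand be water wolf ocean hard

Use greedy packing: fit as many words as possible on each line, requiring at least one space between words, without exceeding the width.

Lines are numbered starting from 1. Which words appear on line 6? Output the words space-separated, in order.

Line 1: ['string', 'if', 'bright'] (min_width=16, slack=0)
Line 2: ['fish', 'of', 'gentle'] (min_width=14, slack=2)
Line 3: ['rainbow'] (min_width=7, slack=9)
Line 4: ['understand', 'be'] (min_width=13, slack=3)
Line 5: ['water', 'wolf', 'ocean'] (min_width=16, slack=0)
Line 6: ['hard'] (min_width=4, slack=12)

Answer: hard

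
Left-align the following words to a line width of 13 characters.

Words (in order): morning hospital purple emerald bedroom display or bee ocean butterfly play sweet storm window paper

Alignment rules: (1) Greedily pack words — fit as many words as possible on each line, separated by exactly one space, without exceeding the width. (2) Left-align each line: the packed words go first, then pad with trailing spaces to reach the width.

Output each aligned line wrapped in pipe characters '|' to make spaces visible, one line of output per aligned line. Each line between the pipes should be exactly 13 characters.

Answer: |morning      |
|hospital     |
|purple       |
|emerald      |
|bedroom      |
|display or   |
|bee ocean    |
|butterfly    |
|play sweet   |
|storm window |
|paper        |

Derivation:
Line 1: ['morning'] (min_width=7, slack=6)
Line 2: ['hospital'] (min_width=8, slack=5)
Line 3: ['purple'] (min_width=6, slack=7)
Line 4: ['emerald'] (min_width=7, slack=6)
Line 5: ['bedroom'] (min_width=7, slack=6)
Line 6: ['display', 'or'] (min_width=10, slack=3)
Line 7: ['bee', 'ocean'] (min_width=9, slack=4)
Line 8: ['butterfly'] (min_width=9, slack=4)
Line 9: ['play', 'sweet'] (min_width=10, slack=3)
Line 10: ['storm', 'window'] (min_width=12, slack=1)
Line 11: ['paper'] (min_width=5, slack=8)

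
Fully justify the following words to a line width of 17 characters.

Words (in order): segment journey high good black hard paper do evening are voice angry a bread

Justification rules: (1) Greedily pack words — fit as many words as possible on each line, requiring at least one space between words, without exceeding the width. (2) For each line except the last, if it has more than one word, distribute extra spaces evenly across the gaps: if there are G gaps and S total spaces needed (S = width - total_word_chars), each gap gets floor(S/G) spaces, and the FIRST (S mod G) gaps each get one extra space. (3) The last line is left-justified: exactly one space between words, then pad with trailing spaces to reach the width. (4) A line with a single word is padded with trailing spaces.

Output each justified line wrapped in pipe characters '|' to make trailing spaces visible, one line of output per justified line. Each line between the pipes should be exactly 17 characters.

Answer: |segment   journey|
|high  good  black|
|hard   paper   do|
|evening are voice|
|angry a bread    |

Derivation:
Line 1: ['segment', 'journey'] (min_width=15, slack=2)
Line 2: ['high', 'good', 'black'] (min_width=15, slack=2)
Line 3: ['hard', 'paper', 'do'] (min_width=13, slack=4)
Line 4: ['evening', 'are', 'voice'] (min_width=17, slack=0)
Line 5: ['angry', 'a', 'bread'] (min_width=13, slack=4)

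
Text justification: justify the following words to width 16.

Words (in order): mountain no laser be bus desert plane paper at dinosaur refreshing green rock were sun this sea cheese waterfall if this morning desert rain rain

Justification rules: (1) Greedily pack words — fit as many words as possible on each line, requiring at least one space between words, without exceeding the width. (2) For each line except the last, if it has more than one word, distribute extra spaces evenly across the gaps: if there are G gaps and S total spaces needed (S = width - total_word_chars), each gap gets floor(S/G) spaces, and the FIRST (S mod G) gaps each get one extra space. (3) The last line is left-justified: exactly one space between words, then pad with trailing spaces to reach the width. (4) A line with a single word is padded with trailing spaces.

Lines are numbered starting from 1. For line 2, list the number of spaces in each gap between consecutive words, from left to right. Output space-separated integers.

Answer: 3 3

Derivation:
Line 1: ['mountain', 'no'] (min_width=11, slack=5)
Line 2: ['laser', 'be', 'bus'] (min_width=12, slack=4)
Line 3: ['desert', 'plane'] (min_width=12, slack=4)
Line 4: ['paper', 'at'] (min_width=8, slack=8)
Line 5: ['dinosaur'] (min_width=8, slack=8)
Line 6: ['refreshing', 'green'] (min_width=16, slack=0)
Line 7: ['rock', 'were', 'sun'] (min_width=13, slack=3)
Line 8: ['this', 'sea', 'cheese'] (min_width=15, slack=1)
Line 9: ['waterfall', 'if'] (min_width=12, slack=4)
Line 10: ['this', 'morning'] (min_width=12, slack=4)
Line 11: ['desert', 'rain', 'rain'] (min_width=16, slack=0)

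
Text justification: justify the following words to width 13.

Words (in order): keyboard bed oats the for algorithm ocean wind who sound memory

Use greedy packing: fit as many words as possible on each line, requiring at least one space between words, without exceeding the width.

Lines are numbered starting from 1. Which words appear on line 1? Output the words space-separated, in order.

Answer: keyboard bed

Derivation:
Line 1: ['keyboard', 'bed'] (min_width=12, slack=1)
Line 2: ['oats', 'the', 'for'] (min_width=12, slack=1)
Line 3: ['algorithm'] (min_width=9, slack=4)
Line 4: ['ocean', 'wind'] (min_width=10, slack=3)
Line 5: ['who', 'sound'] (min_width=9, slack=4)
Line 6: ['memory'] (min_width=6, slack=7)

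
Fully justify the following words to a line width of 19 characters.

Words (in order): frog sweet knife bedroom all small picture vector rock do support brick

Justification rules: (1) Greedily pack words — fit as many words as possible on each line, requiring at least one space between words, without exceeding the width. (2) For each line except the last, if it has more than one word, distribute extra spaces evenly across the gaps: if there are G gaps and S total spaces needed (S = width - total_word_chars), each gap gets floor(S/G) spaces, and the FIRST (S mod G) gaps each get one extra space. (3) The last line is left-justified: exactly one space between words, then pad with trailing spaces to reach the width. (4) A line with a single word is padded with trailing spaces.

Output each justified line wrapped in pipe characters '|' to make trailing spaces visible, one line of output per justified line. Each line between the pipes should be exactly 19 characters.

Answer: |frog   sweet  knife|
|bedroom  all  small|
|picture vector rock|
|do support brick   |

Derivation:
Line 1: ['frog', 'sweet', 'knife'] (min_width=16, slack=3)
Line 2: ['bedroom', 'all', 'small'] (min_width=17, slack=2)
Line 3: ['picture', 'vector', 'rock'] (min_width=19, slack=0)
Line 4: ['do', 'support', 'brick'] (min_width=16, slack=3)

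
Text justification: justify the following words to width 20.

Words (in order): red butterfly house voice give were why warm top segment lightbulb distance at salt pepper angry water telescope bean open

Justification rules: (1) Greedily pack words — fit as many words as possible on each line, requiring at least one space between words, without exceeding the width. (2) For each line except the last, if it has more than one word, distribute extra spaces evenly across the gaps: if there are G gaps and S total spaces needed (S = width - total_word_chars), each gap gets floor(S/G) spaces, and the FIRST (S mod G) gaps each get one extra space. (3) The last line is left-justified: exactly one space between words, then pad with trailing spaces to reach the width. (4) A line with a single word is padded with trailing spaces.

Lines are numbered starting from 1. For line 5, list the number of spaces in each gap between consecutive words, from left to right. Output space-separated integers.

Line 1: ['red', 'butterfly', 'house'] (min_width=19, slack=1)
Line 2: ['voice', 'give', 'were', 'why'] (min_width=19, slack=1)
Line 3: ['warm', 'top', 'segment'] (min_width=16, slack=4)
Line 4: ['lightbulb', 'distance'] (min_width=18, slack=2)
Line 5: ['at', 'salt', 'pepper', 'angry'] (min_width=20, slack=0)
Line 6: ['water', 'telescope', 'bean'] (min_width=20, slack=0)
Line 7: ['open'] (min_width=4, slack=16)

Answer: 1 1 1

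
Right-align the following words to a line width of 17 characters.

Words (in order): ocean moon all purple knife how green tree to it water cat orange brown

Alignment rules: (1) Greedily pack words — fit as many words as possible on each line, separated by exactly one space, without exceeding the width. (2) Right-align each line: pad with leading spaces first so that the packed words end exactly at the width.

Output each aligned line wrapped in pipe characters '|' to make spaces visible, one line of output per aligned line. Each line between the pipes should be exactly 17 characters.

Line 1: ['ocean', 'moon', 'all'] (min_width=14, slack=3)
Line 2: ['purple', 'knife', 'how'] (min_width=16, slack=1)
Line 3: ['green', 'tree', 'to', 'it'] (min_width=16, slack=1)
Line 4: ['water', 'cat', 'orange'] (min_width=16, slack=1)
Line 5: ['brown'] (min_width=5, slack=12)

Answer: |   ocean moon all|
| purple knife how|
| green tree to it|
| water cat orange|
|            brown|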